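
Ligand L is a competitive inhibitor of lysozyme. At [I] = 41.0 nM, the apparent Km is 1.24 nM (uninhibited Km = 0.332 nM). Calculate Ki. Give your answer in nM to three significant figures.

15.0 nM

Competitive: Km,app = α·Km with α = 1 + [I]/Ki.
α = Km,app/Km = 1.24/0.332 = 3.735.
Ki = [I]/(α − 1) = 41.0/2.735 = 15.0 nM.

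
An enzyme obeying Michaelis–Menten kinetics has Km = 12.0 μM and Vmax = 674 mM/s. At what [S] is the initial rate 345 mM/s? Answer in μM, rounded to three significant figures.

The required fractional saturation is v/Vmax = 345/674 = 0.5119.
Then [S]/(Km+[S]) = 0.5119 ⇒ [S] = 12.0 × 0.5119/(1 − 0.5119) = 12.6 μM.

12.6 μM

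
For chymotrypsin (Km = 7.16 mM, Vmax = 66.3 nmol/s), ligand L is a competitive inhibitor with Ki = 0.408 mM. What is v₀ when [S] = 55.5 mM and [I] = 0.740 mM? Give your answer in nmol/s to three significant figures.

α = 1 + [I]/Ki = 1 + 0.740/0.408 = 2.814.
For a competitive inhibitor, Vmax is unchanged and the apparent Km becomes α·Km: Km,app = 20.1 mM, Vmax,app = 66.3 nmol/s.
v = Vmax,app·[S]/(Km,app + [S]) = 66.3 × 55.5/(20.1 + 55.5) = 48.6 nmol/s.

48.6 nmol/s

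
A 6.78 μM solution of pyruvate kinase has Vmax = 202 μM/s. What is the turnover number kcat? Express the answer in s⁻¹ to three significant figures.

29.8 s⁻¹

kcat = Vmax/[E]total = 202 μM/s / 6.78 μM = 29.8 s⁻¹.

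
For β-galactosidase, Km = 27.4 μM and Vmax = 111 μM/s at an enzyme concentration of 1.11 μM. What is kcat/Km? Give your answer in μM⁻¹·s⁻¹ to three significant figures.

kcat = Vmax/[E]total = 111/1.11 = 100 s⁻¹.
kcat/Km = 100/27.4 = 3.65 μM⁻¹·s⁻¹.

3.65 μM⁻¹·s⁻¹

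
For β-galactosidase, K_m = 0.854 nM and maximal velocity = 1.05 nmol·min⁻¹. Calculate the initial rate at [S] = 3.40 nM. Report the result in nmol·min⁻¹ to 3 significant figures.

v = Vmax·[S]/(Km + [S]) = 1.05 × 3.40 / (0.854 + 3.40)
  = 3.570 / 4.254 = 0.839 nmol·min⁻¹.

0.839 nmol·min⁻¹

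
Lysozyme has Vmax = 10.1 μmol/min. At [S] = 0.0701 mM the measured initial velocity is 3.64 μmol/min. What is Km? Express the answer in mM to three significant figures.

From v = Vmax[S]/(Km+[S]), Km = [S](Vmax − v)/v.
Km = 0.0701 × (10.1 − 3.64) / 3.64 = 0.4528/3.64 = 0.124 mM.

0.124 mM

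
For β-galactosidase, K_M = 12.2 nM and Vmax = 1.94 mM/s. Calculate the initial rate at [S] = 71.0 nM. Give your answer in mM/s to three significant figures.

1.66 mM/s

v = Vmax·[S]/(Km + [S]) = 1.94 × 71.0 / (12.2 + 71.0)
  = 137.7 / 83.20 = 1.66 mM/s.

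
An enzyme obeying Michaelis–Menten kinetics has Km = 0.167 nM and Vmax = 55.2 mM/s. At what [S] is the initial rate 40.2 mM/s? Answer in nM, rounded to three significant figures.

0.448 nM

The required fractional saturation is v/Vmax = 40.2/55.2 = 0.7283.
Then [S]/(Km+[S]) = 0.7283 ⇒ [S] = 0.167 × 0.7283/(1 − 0.7283) = 0.448 nM.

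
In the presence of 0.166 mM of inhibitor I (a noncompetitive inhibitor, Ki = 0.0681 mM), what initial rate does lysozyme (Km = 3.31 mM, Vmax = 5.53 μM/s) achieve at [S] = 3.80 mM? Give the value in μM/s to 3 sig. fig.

With α = 1 + [I]/Ki = 1 + 0.166/0.0681 = 3.438, the noncompetitive rate law is v = (Vmax/α)·[S] / (Km + [S]).
v = (5.53/3.438)×3.80 / (3.31 + 3.80) = 6.113/7.110 = 0.860 μM/s.

0.860 μM/s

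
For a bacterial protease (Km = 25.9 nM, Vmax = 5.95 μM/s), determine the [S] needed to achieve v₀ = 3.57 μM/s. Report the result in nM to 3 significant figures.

38.8 nM

The required fractional saturation is v/Vmax = 3.57/5.95 = 0.6000.
Then [S]/(Km+[S]) = 0.6000 ⇒ [S] = 25.9 × 0.6000/(1 − 0.6000) = 38.8 nM.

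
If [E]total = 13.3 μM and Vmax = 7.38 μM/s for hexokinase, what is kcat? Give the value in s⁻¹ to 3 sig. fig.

kcat = Vmax/[E]total = 7.38 μM/s / 13.3 μM = 0.555 s⁻¹.

0.555 s⁻¹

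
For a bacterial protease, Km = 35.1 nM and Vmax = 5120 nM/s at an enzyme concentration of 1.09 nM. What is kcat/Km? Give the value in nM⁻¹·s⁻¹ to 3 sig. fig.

kcat = Vmax/[E]total = 5120/1.09 = 4700 s⁻¹.
kcat/Km = 4700/35.1 = 134 nM⁻¹·s⁻¹.

134 nM⁻¹·s⁻¹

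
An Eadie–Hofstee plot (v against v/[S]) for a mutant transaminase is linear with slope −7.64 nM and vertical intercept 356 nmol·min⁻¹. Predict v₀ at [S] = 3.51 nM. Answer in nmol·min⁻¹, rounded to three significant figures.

112 nmol·min⁻¹

In the Eadie–Hofstee form v = Vmax − Km·(v/[S]), the slope is −Km and the intercept is Vmax, so Km = 7.64 nM and Vmax = 356 nmol·min⁻¹.
v = 356 × 3.51/(7.64 + 3.51) = 112 nmol·min⁻¹.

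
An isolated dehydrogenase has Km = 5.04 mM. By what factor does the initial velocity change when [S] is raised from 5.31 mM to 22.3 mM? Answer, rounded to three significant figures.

The fractional saturations are [S]/(Km+[S]) = 5.31/10.35 = 0.5130 and 22.3/27.34 = 0.8157.
v₂/v₁ is just their ratio: 0.8157/0.5130 = 1.59.

1.59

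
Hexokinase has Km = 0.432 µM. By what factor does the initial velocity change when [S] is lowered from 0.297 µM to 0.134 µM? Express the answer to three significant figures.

The fractional saturations are [S]/(Km+[S]) = 0.297/0.7290 = 0.4074 and 0.134/0.5660 = 0.2367.
v₂/v₁ is just their ratio: 0.2367/0.4074 = 0.581.

0.581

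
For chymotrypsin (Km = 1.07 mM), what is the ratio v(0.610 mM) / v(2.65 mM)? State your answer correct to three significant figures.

0.510

Since Vmax cancels, v₂/v₁ = [S]₂(Km+[S]₁) / [S]₁(Km+[S]₂).
= 0.610×(1.07+2.65) / (2.65×(1.07+0.610)) = 2.269/4.452 = 0.510.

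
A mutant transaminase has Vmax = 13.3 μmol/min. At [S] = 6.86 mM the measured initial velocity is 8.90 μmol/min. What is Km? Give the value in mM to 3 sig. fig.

3.39 mM

From v = Vmax[S]/(Km+[S]), Km = [S](Vmax − v)/v.
Km = 6.86 × (13.3 − 8.90) / 8.90 = 30.18/8.90 = 3.39 mM.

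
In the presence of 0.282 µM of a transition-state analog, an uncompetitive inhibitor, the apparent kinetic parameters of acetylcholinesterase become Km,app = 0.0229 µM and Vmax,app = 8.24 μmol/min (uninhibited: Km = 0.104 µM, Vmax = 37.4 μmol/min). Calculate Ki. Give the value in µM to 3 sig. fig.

Uncompetitive: Vmax,app = Vmax/α (and Km,app = Km/α) with α = 1 + [I]/Ki.
α = Vmax/Vmax,app = 37.4/8.24 = 4.539.
Since α = 1 + [I]/Ki, [I]/Ki = 4.539 − 1 = 3.539 and Ki = 0.282/3.539 = 0.0797 µM.

0.0797 µM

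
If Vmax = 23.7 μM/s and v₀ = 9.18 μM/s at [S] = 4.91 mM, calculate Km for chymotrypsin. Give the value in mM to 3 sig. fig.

7.77 mM

v/Vmax = 9.18/23.7 = 0.3873 = [S]/(Km+[S]).
So Km + [S] = [S]/0.3873 = 12.68 mM, giving Km = 12.68 − 4.91 = 7.77 mM.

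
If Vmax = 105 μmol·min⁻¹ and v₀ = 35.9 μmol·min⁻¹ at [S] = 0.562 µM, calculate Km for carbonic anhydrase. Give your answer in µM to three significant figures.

From v = Vmax[S]/(Km+[S]), Km = [S](Vmax − v)/v.
Km = 0.562 × (105 − 35.9) / 35.9 = 38.83/35.9 = 1.08 µM.

1.08 µM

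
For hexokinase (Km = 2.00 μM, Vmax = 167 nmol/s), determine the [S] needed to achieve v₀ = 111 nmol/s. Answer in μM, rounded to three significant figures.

The required fractional saturation is v/Vmax = 111/167 = 0.6647.
Then [S]/(Km+[S]) = 0.6647 ⇒ [S] = 2.00 × 0.6647/(1 − 0.6647) = 3.96 μM.

3.96 μM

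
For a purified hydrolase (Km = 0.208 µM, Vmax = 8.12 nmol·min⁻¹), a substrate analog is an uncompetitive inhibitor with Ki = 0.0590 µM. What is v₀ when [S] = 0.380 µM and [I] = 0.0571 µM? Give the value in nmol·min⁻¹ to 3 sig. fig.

α = 1 + [I]/Ki = 1 + 0.0571/0.0590 = 1.968.
For an uncompetitive inhibitor, both parameters are divided by α, giving Vmax/α and Km/α: Km,app = 0.106 µM, Vmax,app = 4.13 nmol·min⁻¹.
v = Vmax,app·[S]/(Km,app + [S]) = 4.13 × 0.380/(0.106 + 0.380) = 3.23 nmol·min⁻¹.

3.23 nmol·min⁻¹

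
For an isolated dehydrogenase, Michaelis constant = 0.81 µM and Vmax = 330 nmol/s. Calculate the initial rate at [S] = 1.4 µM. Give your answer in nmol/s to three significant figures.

[S]/(Km+[S]) = 1.4/2.210 = 0.6335, the fractional saturation.
v = 0.6335 × Vmax = 0.6335 × 330 = 209 nmol/s.

209 nmol/s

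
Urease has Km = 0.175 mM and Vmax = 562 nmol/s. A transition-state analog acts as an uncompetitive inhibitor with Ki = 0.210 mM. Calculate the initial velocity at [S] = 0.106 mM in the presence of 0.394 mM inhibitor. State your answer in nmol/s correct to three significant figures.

124 nmol/s

α = 1 + [I]/Ki = 1 + 0.394/0.210 = 2.876.
For an uncompetitive inhibitor, both parameters are divided by α, giving Vmax/α and Km/α: Km,app = 0.0608 mM, Vmax,app = 195 nmol/s.
v = Vmax,app·[S]/(Km,app + [S]) = 195 × 0.106/(0.0608 + 0.106) = 124 nmol/s.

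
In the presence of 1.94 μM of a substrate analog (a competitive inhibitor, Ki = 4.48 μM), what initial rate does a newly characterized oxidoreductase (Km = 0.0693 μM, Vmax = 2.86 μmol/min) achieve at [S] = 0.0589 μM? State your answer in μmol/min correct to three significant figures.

With α = 1 + [I]/Ki = 1 + 1.94/4.48 = 1.433, the competitive rate law is v = Vmax[S] / (αKm + [S]).
v = 2.86×0.0589 / (1.433×0.0693 + 0.0589) = 0.1685/0.1582 = 1.06 μmol/min.

1.06 μmol/min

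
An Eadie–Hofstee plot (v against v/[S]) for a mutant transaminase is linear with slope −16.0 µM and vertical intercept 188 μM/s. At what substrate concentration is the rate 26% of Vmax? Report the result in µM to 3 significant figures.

The Eadie–Hofstee slope gives Km = 16.0 µM (slope = −Km).
v/Vmax = [S]/(Km+[S]) = 0.26 ⇒ [S] = Km·0.26/(1−0.26) = 16.0 × 0.3514 = 5.62 µM.

5.62 µM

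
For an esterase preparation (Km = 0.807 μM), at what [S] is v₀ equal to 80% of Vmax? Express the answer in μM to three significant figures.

3.23 μM

v/Vmax = [S]/(Km+[S]) = 0.8, so [S] = Km·0.8/(1 − 0.8) = 0.807 × 4.000.
[S] = 3.23 μM.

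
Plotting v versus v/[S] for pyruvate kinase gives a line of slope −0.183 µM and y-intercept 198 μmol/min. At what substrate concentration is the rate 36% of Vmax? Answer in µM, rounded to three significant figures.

The Eadie–Hofstee slope gives Km = 0.183 µM (slope = −Km).
v/Vmax = [S]/(Km+[S]) = 0.36 ⇒ [S] = Km·0.36/(1−0.36) = 0.183 × 0.5625 = 0.103 µM.

0.103 µM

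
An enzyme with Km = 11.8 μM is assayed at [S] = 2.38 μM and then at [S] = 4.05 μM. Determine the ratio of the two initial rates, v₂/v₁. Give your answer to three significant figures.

1.52

The fractional saturations are [S]/(Km+[S]) = 2.38/14.18 = 0.1678 and 4.05/15.85 = 0.2555.
v₂/v₁ is just their ratio: 0.2555/0.1678 = 1.52.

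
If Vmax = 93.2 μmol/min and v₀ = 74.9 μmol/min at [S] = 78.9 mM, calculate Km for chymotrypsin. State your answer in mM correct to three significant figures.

v/Vmax = 74.9/93.2 = 0.8036 = [S]/(Km+[S]).
So Km + [S] = [S]/0.8036 = 98.18 mM, giving Km = 98.18 − 78.9 = 19.3 mM.

19.3 mM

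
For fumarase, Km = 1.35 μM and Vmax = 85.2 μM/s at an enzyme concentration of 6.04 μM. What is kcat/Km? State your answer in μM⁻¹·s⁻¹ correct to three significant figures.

kcat = Vmax/[E]total = 85.2/6.04 = 14.1 s⁻¹.
kcat/Km = 14.1/1.35 = 10.4 μM⁻¹·s⁻¹.

10.4 μM⁻¹·s⁻¹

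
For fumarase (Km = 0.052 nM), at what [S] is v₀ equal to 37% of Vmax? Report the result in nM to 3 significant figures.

0.0305 nM

v/Vmax = [S]/(Km+[S]) = 0.37, so [S] = Km·0.37/(1 − 0.37) = 0.052 × 0.5873.
[S] = 0.0305 nM.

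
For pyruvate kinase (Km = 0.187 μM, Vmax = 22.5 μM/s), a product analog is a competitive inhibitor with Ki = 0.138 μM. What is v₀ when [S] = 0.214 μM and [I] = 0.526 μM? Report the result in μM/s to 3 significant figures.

4.32 μM/s

α = 1 + [I]/Ki = 1 + 0.526/0.138 = 4.812.
For a competitive inhibitor, Vmax is unchanged and the apparent Km becomes α·Km: Km,app = 0.900 μM, Vmax,app = 22.5 μM/s.
v = Vmax,app·[S]/(Km,app + [S]) = 22.5 × 0.214/(0.900 + 0.214) = 4.32 μM/s.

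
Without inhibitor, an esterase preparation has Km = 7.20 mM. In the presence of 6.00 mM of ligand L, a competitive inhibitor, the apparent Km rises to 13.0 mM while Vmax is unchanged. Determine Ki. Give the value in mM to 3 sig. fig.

Competitive: Km,app = α·Km with α = 1 + [I]/Ki.
α = Km,app/Km = 13.0/7.20 = 1.806.
Ki = [I]/(α − 1) = 6.00/0.8056 = 7.45 mM.

7.45 mM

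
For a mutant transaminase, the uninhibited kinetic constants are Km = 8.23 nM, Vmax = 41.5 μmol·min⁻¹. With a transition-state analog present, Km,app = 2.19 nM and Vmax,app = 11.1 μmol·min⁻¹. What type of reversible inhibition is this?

uncompetitive

Both Km and Vmax decrease by the same factor (~3.75-fold) — characteristic of uncompetitive inhibition.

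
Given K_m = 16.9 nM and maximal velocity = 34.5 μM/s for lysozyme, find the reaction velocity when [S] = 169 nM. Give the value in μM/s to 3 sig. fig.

[S]/(Km+[S]) = 169/185.9 = 0.9091, the fractional saturation.
v = 0.9091 × Vmax = 0.9091 × 34.5 = 31.4 μM/s.

31.4 μM/s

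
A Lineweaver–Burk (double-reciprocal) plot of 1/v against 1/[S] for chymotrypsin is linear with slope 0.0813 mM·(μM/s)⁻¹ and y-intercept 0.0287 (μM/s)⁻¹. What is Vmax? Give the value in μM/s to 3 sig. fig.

The y-intercept of a Lineweaver–Burk plot equals 1/Vmax, so Vmax = 1/0.0287 = 34.8 μM/s.

34.8 μM/s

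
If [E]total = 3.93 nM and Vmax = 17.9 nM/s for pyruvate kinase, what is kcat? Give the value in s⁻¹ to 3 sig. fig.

kcat = Vmax/[E]total = 17.9 nM/s / 3.93 nM = 4.55 s⁻¹.

4.55 s⁻¹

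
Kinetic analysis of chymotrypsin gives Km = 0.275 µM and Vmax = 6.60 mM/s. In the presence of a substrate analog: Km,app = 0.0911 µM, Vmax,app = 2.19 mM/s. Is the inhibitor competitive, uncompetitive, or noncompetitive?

uncompetitive

Both Km and Vmax decrease by the same factor (~3.02-fold) — characteristic of uncompetitive inhibition.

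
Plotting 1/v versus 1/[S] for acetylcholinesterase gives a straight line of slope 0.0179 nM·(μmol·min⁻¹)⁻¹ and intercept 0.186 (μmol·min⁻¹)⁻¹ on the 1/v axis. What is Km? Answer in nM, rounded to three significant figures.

y-intercept = 1/Vmax ⇒ Vmax = 5.38 μmol·min⁻¹; slope = Km/Vmax ⇒ Km = slope × Vmax.
Km = 0.0179 × 5.38 = 0.0962 nM.

0.0962 nM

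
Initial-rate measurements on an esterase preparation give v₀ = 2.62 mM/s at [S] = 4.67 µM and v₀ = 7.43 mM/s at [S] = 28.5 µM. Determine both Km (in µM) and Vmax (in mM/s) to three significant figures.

In reciprocal form, 1/v = (Km/Vmax)·(1/[S]) + 1/Vmax. The two points give (1/[S], 1/v) = (0.2141, 0.3817) and (0.03509, 0.1346).
Slope = (0.3817 − 0.1346)/(0.2141 − 0.03509) = 1.380; intercept = 0.3817 − 1.380×0.2141 = 0.08617.
Vmax = 1/intercept = 11.6 mM/s; Km = slope × Vmax = 1.380 × 11.6 = 16.0 µM.

Km = 16.0 µM; Vmax = 11.6 mM/s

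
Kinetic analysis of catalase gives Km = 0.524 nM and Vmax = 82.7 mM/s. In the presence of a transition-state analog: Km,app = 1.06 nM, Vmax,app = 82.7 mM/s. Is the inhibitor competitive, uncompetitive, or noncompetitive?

Km increases (0.524 → 1.06 nM) while Vmax is unchanged — the hallmark of competitive inhibition.

competitive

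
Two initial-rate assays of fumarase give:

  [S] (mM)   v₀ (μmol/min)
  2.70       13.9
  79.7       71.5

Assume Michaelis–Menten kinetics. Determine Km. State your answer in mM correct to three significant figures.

From v = Vmax[S]/(Km+[S]), each point gives Vmax = v(Km+[S])/[S].
Equating: 13.9(Km+2.70)/2.70 = 71.5(Km+79.7)/79.7.
5.148·Km + 13.9 = 0.8971·Km + 71.5, so (5.148 − 0.8971)·Km = 71.5 − 13.9.
Km = 57.60/4.251 = 13.5 mM; then Vmax = 13.9(13.5+2.70)/2.70 = 83.7 μmol/min.

13.5 mM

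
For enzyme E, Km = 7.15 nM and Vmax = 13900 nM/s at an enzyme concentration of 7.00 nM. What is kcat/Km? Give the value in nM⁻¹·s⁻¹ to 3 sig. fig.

kcat = Vmax/[E]total = 13900/7.00 = 1990 s⁻¹.
kcat/Km = 1990/7.15 = 278 nM⁻¹·s⁻¹.

278 nM⁻¹·s⁻¹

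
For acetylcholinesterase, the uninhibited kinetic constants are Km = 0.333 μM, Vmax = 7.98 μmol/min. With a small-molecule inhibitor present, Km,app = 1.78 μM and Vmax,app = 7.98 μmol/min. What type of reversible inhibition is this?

competitive

Km increases (0.333 → 1.78 μM) while Vmax is unchanged — the hallmark of competitive inhibition.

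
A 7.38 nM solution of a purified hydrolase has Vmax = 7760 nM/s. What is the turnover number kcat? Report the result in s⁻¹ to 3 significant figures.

1050 s⁻¹

kcat = Vmax/[E]total = 7760 nM/s / 7.38 nM = 1050 s⁻¹.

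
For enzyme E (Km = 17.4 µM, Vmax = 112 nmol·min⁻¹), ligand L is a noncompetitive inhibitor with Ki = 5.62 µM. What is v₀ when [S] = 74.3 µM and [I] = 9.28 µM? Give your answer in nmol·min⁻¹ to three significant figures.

34.2 nmol·min⁻¹

With α = 1 + [I]/Ki = 1 + 9.28/5.62 = 2.651, the noncompetitive rate law is v = (Vmax/α)·[S] / (Km + [S]).
v = (112/2.651)×74.3 / (17.4 + 74.3) = 3139/91.70 = 34.2 nmol·min⁻¹.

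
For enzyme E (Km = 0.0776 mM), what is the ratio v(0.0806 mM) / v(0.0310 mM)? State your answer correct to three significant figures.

1.78

Since Vmax cancels, v₂/v₁ = [S]₂(Km+[S]₁) / [S]₁(Km+[S]₂).
= 0.0806×(0.0776+0.0310) / (0.0310×(0.0776+0.0806)) = 0.008753/0.004904 = 1.78.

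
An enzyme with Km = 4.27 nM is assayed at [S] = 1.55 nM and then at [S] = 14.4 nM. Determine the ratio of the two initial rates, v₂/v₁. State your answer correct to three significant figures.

2.90

Since Vmax cancels, v₂/v₁ = [S]₂(Km+[S]₁) / [S]₁(Km+[S]₂).
= 14.4×(4.27+1.55) / (1.55×(4.27+14.4)) = 83.81/28.94 = 2.90.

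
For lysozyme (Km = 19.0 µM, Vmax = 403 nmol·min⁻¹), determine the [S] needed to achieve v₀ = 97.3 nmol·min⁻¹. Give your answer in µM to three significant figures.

6.05 µM

The required fractional saturation is v/Vmax = 97.3/403 = 0.2414.
Then [S]/(Km+[S]) = 0.2414 ⇒ [S] = 19.0 × 0.2414/(1 − 0.2414) = 6.05 µM.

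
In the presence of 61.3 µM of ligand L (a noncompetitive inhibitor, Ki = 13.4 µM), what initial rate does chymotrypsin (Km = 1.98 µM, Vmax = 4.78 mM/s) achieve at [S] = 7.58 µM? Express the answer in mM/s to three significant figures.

With α = 1 + [I]/Ki = 1 + 61.3/13.4 = 5.575, the noncompetitive rate law is v = (Vmax/α)·[S] / (Km + [S]).
v = (4.78/5.575)×7.58 / (1.98 + 7.58) = 6.500/9.560 = 0.680 mM/s.

0.680 mM/s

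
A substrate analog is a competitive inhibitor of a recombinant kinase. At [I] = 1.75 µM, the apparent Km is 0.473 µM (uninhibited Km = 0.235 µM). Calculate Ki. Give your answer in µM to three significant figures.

Competitive: Km,app = α·Km with α = 1 + [I]/Ki.
α = Km,app/Km = 0.473/0.235 = 2.013.
Ki = [I]/(α − 1) = 1.75/1.013 = 1.73 µM.

1.73 µM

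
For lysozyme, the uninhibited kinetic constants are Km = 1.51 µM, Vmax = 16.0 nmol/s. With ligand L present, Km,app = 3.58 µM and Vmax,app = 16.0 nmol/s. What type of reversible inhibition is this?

Km increases (1.51 → 3.58 µM) while Vmax is unchanged — the hallmark of competitive inhibition.

competitive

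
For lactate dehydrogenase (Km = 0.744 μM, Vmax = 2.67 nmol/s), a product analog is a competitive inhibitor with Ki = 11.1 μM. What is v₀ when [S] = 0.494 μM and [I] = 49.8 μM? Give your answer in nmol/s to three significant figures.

0.288 nmol/s

α = 1 + [I]/Ki = 1 + 49.8/11.1 = 5.486.
For a competitive inhibitor, Vmax is unchanged and the apparent Km becomes α·Km: Km,app = 4.08 μM, Vmax,app = 2.67 nmol/s.
v = Vmax,app·[S]/(Km,app + [S]) = 2.67 × 0.494/(4.08 + 0.494) = 0.288 nmol/s.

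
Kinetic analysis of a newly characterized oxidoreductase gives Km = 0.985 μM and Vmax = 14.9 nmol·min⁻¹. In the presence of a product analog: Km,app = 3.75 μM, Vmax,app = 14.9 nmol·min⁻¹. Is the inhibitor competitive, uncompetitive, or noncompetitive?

competitive

Km increases (0.985 → 3.75 μM) while Vmax is unchanged — the hallmark of competitive inhibition.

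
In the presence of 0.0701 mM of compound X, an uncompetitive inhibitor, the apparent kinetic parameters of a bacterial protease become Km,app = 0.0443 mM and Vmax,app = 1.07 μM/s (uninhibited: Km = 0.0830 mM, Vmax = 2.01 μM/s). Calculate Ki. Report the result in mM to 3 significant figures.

Uncompetitive: Vmax,app = Vmax/α (and Km,app = Km/α) with α = 1 + [I]/Ki.
α = Vmax/Vmax,app = 2.01/1.07 = 1.879.
Since α = 1 + [I]/Ki, [I]/Ki = 1.879 − 1 = 0.8785 and Ki = 0.0701/0.8785 = 0.0798 mM.

0.0798 mM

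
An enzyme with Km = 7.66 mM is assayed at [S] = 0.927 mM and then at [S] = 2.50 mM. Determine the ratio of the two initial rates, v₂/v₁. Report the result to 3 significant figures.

2.28

Since Vmax cancels, v₂/v₁ = [S]₂(Km+[S]₁) / [S]₁(Km+[S]₂).
= 2.50×(7.66+0.927) / (0.927×(7.66+2.50)) = 21.47/9.418 = 2.28.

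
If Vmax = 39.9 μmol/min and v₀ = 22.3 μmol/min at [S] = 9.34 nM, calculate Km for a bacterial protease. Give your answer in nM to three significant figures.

7.37 nM

v/Vmax = 22.3/39.9 = 0.5589 = [S]/(Km+[S]).
So Km + [S] = [S]/0.5589 = 16.71 nM, giving Km = 16.71 − 9.34 = 7.37 nM.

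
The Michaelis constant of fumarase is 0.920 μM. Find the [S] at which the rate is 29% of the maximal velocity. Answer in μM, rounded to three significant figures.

0.376 μM

v/Vmax = [S]/(Km+[S]) = 0.29, so [S] = Km·0.29/(1 − 0.29) = 0.920 × 0.4085.
[S] = 0.376 μM.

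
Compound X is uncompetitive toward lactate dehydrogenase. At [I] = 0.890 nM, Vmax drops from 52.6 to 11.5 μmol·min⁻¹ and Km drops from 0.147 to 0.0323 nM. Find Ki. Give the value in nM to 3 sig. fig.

0.249 nM

Uncompetitive: Vmax,app = Vmax/α (and Km,app = Km/α) with α = 1 + [I]/Ki.
α = Vmax/Vmax,app = 52.6/11.5 = 4.574.
Ki = [I]/(α − 1) = 0.890/3.574 = 0.249 nM.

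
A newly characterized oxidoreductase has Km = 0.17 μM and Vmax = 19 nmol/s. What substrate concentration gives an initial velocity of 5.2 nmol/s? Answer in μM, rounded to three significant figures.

0.0641 μM

The required fractional saturation is v/Vmax = 5.2/19 = 0.2737.
Then [S]/(Km+[S]) = 0.2737 ⇒ [S] = 0.17 × 0.2737/(1 − 0.2737) = 0.0641 μM.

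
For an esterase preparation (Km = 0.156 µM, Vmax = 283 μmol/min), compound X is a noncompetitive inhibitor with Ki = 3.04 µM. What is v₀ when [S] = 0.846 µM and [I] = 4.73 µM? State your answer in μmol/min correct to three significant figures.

With α = 1 + [I]/Ki = 1 + 4.73/3.04 = 2.556, the noncompetitive rate law is v = (Vmax/α)·[S] / (Km + [S]).
v = (283/2.556)×0.846 / (0.156 + 0.846) = 93.67/1.002 = 93.5 μmol/min.

93.5 μmol/min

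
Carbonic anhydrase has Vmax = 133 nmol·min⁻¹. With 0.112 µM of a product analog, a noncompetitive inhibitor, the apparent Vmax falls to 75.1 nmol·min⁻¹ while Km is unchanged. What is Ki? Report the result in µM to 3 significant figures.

Noncompetitive: Vmax,app = Vmax/α with α = 1 + [I]/Ki.
α = Vmax/Vmax,app = 133/75.1 = 1.771.
Since α = 1 + [I]/Ki, [I]/Ki = 1.771 − 1 = 0.7710 and Ki = 0.112/0.7710 = 0.145 µM.

0.145 µM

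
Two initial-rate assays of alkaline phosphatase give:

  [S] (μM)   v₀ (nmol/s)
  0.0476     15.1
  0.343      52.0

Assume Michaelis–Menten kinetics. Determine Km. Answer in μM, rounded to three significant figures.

In reciprocal form, 1/v = (Km/Vmax)·(1/[S]) + 1/Vmax. The two points give (1/[S], 1/v) = (21.01, 0.06623) and (2.915, 0.01923).
Slope = (0.06623 − 0.01923)/(21.01 − 2.915) = 0.002597; intercept = 0.06623 − 0.002597×21.01 = 0.01166.
Vmax = 1/intercept = 85.8 nmol/s; Km = slope × Vmax = 0.002597 × 85.8 = 0.223 μM.

0.223 μM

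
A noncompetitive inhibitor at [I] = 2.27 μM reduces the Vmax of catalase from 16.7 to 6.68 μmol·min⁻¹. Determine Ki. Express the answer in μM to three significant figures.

Noncompetitive: Vmax,app = Vmax/α with α = 1 + [I]/Ki.
α = Vmax/Vmax,app = 16.7/6.68 = 2.500.
Since α = 1 + [I]/Ki, [I]/Ki = 2.500 − 1 = 1.500 and Ki = 2.27/1.500 = 1.51 μM.

1.51 μM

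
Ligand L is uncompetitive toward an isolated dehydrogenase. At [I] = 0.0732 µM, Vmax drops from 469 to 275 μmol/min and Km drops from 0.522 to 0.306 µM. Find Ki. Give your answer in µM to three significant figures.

0.104 µM

Uncompetitive: Vmax,app = Vmax/α (and Km,app = Km/α) with α = 1 + [I]/Ki.
α = Vmax/Vmax,app = 469/275 = 1.705.
Ki = [I]/(α − 1) = 0.0732/0.7055 = 0.104 µM.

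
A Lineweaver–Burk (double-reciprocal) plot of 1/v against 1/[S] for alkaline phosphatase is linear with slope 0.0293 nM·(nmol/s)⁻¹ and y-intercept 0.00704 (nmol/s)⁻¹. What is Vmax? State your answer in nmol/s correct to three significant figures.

142 nmol/s

The y-intercept of a Lineweaver–Burk plot equals 1/Vmax, so Vmax = 1/0.00704 = 142 nmol/s.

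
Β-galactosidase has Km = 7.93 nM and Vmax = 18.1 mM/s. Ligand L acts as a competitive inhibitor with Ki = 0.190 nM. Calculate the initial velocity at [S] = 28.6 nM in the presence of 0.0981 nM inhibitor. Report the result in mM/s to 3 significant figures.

12.7 mM/s

With α = 1 + [I]/Ki = 1 + 0.0981/0.190 = 1.516, the competitive rate law is v = Vmax[S] / (αKm + [S]).
v = 18.1×28.6 / (1.516×7.93 + 28.6) = 517.7/40.62 = 12.7 mM/s.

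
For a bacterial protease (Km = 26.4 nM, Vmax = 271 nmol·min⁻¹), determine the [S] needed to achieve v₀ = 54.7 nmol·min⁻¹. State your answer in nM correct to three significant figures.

The required fractional saturation is v/Vmax = 54.7/271 = 0.2018.
Then [S]/(Km+[S]) = 0.2018 ⇒ [S] = 26.4 × 0.2018/(1 − 0.2018) = 6.68 nM.

6.68 nM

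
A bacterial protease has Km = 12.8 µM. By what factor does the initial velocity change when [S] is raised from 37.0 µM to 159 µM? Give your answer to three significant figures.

The fractional saturations are [S]/(Km+[S]) = 37.0/49.80 = 0.7430 and 159/171.8 = 0.9255.
v₂/v₁ is just their ratio: 0.9255/0.7430 = 1.25.

1.25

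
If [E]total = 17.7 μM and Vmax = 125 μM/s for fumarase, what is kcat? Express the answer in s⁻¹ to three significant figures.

7.06 s⁻¹

kcat = Vmax/[E]total = 125 μM/s / 17.7 μM = 7.06 s⁻¹.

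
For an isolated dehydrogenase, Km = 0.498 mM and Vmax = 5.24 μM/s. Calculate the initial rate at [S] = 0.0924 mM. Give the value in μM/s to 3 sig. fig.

v = Vmax·[S]/(Km + [S]) = 5.24 × 0.0924 / (0.498 + 0.0924)
  = 0.4842 / 0.5904 = 0.820 μM/s.

0.820 μM/s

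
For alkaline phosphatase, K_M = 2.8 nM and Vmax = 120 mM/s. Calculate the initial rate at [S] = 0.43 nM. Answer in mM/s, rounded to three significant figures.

[S]/(Km+[S]) = 0.43/3.230 = 0.1331, the fractional saturation.
v = 0.1331 × Vmax = 0.1331 × 120 = 16.0 mM/s.

16.0 mM/s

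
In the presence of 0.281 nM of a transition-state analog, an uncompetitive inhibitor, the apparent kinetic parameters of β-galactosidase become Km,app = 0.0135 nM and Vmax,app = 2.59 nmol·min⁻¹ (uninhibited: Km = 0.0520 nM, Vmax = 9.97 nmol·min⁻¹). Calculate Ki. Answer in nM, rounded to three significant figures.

Uncompetitive: Vmax,app = Vmax/α (and Km,app = Km/α) with α = 1 + [I]/Ki.
α = Vmax/Vmax,app = 9.97/2.59 = 3.849.
Ki = [I]/(α − 1) = 0.281/2.849 = 0.0986 nM.

0.0986 nM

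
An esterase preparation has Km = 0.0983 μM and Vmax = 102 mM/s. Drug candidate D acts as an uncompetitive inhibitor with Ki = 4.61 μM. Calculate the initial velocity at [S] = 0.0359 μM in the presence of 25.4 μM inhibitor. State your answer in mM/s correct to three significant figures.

11.0 mM/s

With α = 1 + [I]/Ki = 1 + 25.4/4.61 = 6.510, the uncompetitive rate law is v = (Vmax/α)·[S] / (Km/α + [S]).
v = (102/6.510)×0.0359 / (0.0983/6.510 + 0.0359) = 0.5625/0.05100 = 11.0 mM/s.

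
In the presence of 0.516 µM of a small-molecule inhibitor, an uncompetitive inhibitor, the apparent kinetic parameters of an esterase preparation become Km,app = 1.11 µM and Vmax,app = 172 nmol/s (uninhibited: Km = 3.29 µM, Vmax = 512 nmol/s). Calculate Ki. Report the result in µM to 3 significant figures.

Uncompetitive: Vmax,app = Vmax/α (and Km,app = Km/α) with α = 1 + [I]/Ki.
α = Vmax/Vmax,app = 512/172 = 2.977.
Since α = 1 + [I]/Ki, [I]/Ki = 2.977 − 1 = 1.977 and Ki = 0.516/1.977 = 0.261 µM.

0.261 µM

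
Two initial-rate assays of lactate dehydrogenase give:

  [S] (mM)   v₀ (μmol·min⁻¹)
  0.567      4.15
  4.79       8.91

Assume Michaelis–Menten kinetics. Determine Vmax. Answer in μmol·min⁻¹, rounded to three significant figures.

From v = Vmax[S]/(Km+[S]), each point gives Vmax = v(Km+[S])/[S].
Equating: 4.15(Km+0.567)/0.567 = 8.91(Km+4.79)/4.79.
7.319·Km + 4.15 = 1.860·Km + 8.91, so (7.319 − 1.860)·Km = 8.91 − 4.15.
Km = 4.760/5.459 = 0.872 mM; then Vmax = 4.15(0.872+0.567)/0.567 = 10.5 μmol·min⁻¹.

10.5 μmol·min⁻¹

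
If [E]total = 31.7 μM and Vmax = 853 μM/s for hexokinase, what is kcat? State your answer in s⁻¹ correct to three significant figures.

kcat = Vmax/[E]total = 853 μM/s / 31.7 μM = 26.9 s⁻¹.

26.9 s⁻¹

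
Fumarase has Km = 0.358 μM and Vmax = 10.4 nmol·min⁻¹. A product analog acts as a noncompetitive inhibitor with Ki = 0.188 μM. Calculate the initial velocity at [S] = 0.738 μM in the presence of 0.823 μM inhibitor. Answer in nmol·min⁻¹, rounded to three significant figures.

1.30 nmol·min⁻¹

α = 1 + [I]/Ki = 1 + 0.823/0.188 = 5.378.
For a noncompetitive inhibitor, Vmax is reduced to Vmax/α while Km is unchanged: Km,app = 0.358 μM, Vmax,app = 1.93 nmol·min⁻¹.
v = Vmax,app·[S]/(Km,app + [S]) = 1.93 × 0.738/(0.358 + 0.738) = 1.30 nmol·min⁻¹.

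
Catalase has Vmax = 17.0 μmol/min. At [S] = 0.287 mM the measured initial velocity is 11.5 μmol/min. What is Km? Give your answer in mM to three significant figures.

From v = Vmax[S]/(Km+[S]), Km = [S](Vmax − v)/v.
Km = 0.287 × (17.0 − 11.5) / 11.5 = 1.578/11.5 = 0.137 mM.

0.137 mM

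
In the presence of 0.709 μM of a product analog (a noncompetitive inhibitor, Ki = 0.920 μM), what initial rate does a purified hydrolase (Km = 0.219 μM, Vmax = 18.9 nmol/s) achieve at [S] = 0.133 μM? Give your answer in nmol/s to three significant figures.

4.03 nmol/s

With α = 1 + [I]/Ki = 1 + 0.709/0.920 = 1.771, the noncompetitive rate law is v = (Vmax/α)·[S] / (Km + [S]).
v = (18.9/1.771)×0.133 / (0.219 + 0.133) = 1.420/0.3520 = 4.03 nmol/s.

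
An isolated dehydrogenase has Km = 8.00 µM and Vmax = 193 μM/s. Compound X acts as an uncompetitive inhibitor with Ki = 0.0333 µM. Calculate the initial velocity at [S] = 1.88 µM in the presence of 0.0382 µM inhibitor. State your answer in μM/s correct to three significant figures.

α = 1 + [I]/Ki = 1 + 0.0382/0.0333 = 2.147.
For an uncompetitive inhibitor, both parameters are divided by α, giving Vmax/α and Km/α: Km,app = 3.73 µM, Vmax,app = 89.9 μM/s.
v = Vmax,app·[S]/(Km,app + [S]) = 89.9 × 1.88/(3.73 + 1.88) = 30.1 μM/s.

30.1 μM/s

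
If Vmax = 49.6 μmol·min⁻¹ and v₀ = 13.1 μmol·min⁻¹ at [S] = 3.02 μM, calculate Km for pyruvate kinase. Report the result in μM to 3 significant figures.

8.41 μM

v/Vmax = 13.1/49.6 = 0.2641 = [S]/(Km+[S]).
So Km + [S] = [S]/0.2641 = 11.43 μM, giving Km = 11.43 − 3.02 = 8.41 μM.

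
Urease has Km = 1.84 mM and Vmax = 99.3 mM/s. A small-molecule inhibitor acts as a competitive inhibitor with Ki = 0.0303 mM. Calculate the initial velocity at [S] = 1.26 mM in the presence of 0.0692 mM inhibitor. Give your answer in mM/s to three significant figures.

17.1 mM/s

With α = 1 + [I]/Ki = 1 + 0.0692/0.0303 = 3.284, the competitive rate law is v = Vmax[S] / (αKm + [S]).
v = 99.3×1.26 / (3.284×1.84 + 1.26) = 125.1/7.302 = 17.1 mM/s.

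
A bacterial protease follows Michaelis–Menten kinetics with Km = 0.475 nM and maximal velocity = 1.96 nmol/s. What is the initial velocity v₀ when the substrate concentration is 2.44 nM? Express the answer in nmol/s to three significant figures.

1.64 nmol/s

[S]/(Km+[S]) = 2.44/2.915 = 0.8370, the fractional saturation.
v = 0.8370 × Vmax = 0.8370 × 1.96 = 1.64 nmol/s.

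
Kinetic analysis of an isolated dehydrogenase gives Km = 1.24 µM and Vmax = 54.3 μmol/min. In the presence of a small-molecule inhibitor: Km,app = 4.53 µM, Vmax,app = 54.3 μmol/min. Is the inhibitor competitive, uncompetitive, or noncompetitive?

Km increases (1.24 → 4.53 µM) while Vmax is unchanged — the hallmark of competitive inhibition.

competitive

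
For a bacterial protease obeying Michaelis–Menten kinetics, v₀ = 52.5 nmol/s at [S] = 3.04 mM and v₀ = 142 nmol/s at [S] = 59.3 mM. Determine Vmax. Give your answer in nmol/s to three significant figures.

156 nmol/s

In reciprocal form, 1/v = (Km/Vmax)·(1/[S]) + 1/Vmax. The two points give (1/[S], 1/v) = (0.3289, 0.01905) and (0.01686, 0.007042).
Slope = (0.01905 − 0.007042)/(0.3289 − 0.01686) = 0.03847; intercept = 0.01905 − 0.03847×0.3289 = 0.006394.
Vmax = 1/intercept = 156 nmol/s; Km = slope × Vmax = 0.03847 × 156 = 6.02 mM.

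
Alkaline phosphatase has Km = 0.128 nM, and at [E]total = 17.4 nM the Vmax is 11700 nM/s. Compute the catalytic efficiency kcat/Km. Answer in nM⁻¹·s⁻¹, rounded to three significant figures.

kcat = Vmax/[E]total = 11700/17.4 = 672 s⁻¹.
kcat/Km = 672/0.128 = 5250 nM⁻¹·s⁻¹.

5250 nM⁻¹·s⁻¹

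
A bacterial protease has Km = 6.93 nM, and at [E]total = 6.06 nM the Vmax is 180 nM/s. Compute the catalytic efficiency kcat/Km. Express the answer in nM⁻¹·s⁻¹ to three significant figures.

kcat = Vmax/[E]total = 180/6.06 = 29.7 s⁻¹.
kcat/Km = 29.7/6.93 = 4.29 nM⁻¹·s⁻¹.

4.29 nM⁻¹·s⁻¹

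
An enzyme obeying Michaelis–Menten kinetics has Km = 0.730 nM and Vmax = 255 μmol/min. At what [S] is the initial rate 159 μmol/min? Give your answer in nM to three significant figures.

Rearranging v = Vmax[S]/(Km+[S]) gives [S] = Km·v/(Vmax − v).
[S] = 0.730 × 159 / (255 − 159) = 116.1/96.00 = 1.21 nM.

1.21 nM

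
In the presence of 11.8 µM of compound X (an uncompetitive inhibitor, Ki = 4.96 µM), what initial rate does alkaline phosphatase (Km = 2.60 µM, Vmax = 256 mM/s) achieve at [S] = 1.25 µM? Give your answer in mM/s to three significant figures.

α = 1 + [I]/Ki = 1 + 11.8/4.96 = 3.379.
For an uncompetitive inhibitor, both parameters are divided by α, giving Vmax/α and Km/α: Km,app = 0.769 µM, Vmax,app = 75.8 mM/s.
v = Vmax,app·[S]/(Km,app + [S]) = 75.8 × 1.25/(0.769 + 1.25) = 46.9 mM/s.

46.9 mM/s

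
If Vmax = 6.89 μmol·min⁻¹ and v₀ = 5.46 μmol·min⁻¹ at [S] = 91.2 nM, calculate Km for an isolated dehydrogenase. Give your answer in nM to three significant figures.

23.9 nM

v/Vmax = 5.46/6.89 = 0.7925 = [S]/(Km+[S]).
So Km + [S] = [S]/0.7925 = 115.1 nM, giving Km = 115.1 − 91.2 = 23.9 nM.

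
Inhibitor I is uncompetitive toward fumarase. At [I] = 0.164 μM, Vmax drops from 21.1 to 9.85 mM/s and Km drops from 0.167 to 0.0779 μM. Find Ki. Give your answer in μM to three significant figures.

0.144 μM

Uncompetitive: Vmax,app = Vmax/α (and Km,app = Km/α) with α = 1 + [I]/Ki.
α = Vmax/Vmax,app = 21.1/9.85 = 2.142.
Ki = [I]/(α − 1) = 0.164/1.142 = 0.144 μM.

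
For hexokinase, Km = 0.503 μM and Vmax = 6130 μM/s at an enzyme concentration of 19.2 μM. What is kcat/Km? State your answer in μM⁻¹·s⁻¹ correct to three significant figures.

635 μM⁻¹·s⁻¹

kcat = Vmax/[E]total = 6130/19.2 = 319 s⁻¹.
kcat/Km = 319/0.503 = 635 μM⁻¹·s⁻¹.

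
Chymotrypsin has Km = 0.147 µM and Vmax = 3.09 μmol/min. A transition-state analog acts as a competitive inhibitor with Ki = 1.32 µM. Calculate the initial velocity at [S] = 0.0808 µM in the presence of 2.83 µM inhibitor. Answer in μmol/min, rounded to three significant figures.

With α = 1 + [I]/Ki = 1 + 2.83/1.32 = 3.144, the competitive rate law is v = Vmax[S] / (αKm + [S]).
v = 3.09×0.0808 / (3.144×0.147 + 0.0808) = 0.2497/0.5430 = 0.460 μmol/min.

0.460 μmol/min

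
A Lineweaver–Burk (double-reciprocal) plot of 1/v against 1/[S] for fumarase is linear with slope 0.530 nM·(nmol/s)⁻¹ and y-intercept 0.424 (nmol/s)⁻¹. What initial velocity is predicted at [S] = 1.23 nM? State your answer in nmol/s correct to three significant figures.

1.17 nmol/s

The y-intercept is 1/Vmax, so Vmax = 1/0.424 = 2.36 nmol/s.
The slope is Km/Vmax, so Km = 0.530 × 2.36 = 1.25 nM.
Then v = 2.36 × 1.23/(1.25 + 1.23) = 1.17 nmol/s.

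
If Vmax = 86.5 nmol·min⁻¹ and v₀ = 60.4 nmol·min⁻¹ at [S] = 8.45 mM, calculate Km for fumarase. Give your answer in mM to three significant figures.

v/Vmax = 60.4/86.5 = 0.6983 = [S]/(Km+[S]).
So Km + [S] = [S]/0.6983 = 12.10 mM, giving Km = 12.10 − 8.45 = 3.65 mM.

3.65 mM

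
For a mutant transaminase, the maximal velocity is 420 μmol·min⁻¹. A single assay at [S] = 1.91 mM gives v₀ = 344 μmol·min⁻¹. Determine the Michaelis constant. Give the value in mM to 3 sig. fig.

0.422 mM

v/Vmax = 344/420 = 0.8190 = [S]/(Km+[S]).
So Km + [S] = [S]/0.8190 = 2.332 mM, giving Km = 2.332 − 1.91 = 0.422 mM.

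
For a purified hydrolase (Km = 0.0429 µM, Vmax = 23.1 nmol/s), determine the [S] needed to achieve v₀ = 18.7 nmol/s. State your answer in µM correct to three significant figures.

0.182 µM

Rearranging v = Vmax[S]/(Km+[S]) gives [S] = Km·v/(Vmax − v).
[S] = 0.0429 × 18.7 / (23.1 − 18.7) = 0.8022/4.400 = 0.182 µM.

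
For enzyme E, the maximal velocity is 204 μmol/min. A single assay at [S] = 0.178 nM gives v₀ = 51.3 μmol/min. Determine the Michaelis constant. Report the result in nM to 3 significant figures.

v/Vmax = 51.3/204 = 0.2515 = [S]/(Km+[S]).
So Km + [S] = [S]/0.2515 = 0.7078 nM, giving Km = 0.7078 − 0.178 = 0.530 nM.

0.530 nM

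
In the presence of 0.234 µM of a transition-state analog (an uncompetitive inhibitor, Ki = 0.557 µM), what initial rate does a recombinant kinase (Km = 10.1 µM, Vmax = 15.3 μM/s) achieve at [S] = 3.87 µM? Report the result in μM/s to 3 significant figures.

α = 1 + [I]/Ki = 1 + 0.234/0.557 = 1.420.
For an uncompetitive inhibitor, both parameters are divided by α, giving Vmax/α and Km/α: Km,app = 7.11 µM, Vmax,app = 10.8 μM/s.
v = Vmax,app·[S]/(Km,app + [S]) = 10.8 × 3.87/(7.11 + 3.87) = 3.80 μM/s.

3.80 μM/s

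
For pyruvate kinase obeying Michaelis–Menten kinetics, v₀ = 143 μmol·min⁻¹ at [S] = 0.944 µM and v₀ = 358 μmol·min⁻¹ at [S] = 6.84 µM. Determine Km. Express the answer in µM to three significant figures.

2.17 µM

From v = Vmax[S]/(Km+[S]), each point gives Vmax = v(Km+[S])/[S].
Equating: 143(Km+0.944)/0.944 = 358(Km+6.84)/6.84.
151.5·Km + 143 = 52.34·Km + 358, so (151.5 − 52.34)·Km = 358 − 143.
Km = 215.0/99.14 = 2.17 µM; then Vmax = 143(2.17+0.944)/0.944 = 472 μmol·min⁻¹.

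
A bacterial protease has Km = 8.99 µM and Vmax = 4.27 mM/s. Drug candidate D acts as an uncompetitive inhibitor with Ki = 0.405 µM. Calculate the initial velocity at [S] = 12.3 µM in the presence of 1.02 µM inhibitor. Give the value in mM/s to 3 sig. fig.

α = 1 + [I]/Ki = 1 + 1.02/0.405 = 3.519.
For an uncompetitive inhibitor, both parameters are divided by α, giving Vmax/α and Km/α: Km,app = 2.56 µM, Vmax,app = 1.21 mM/s.
v = Vmax,app·[S]/(Km,app + [S]) = 1.21 × 12.3/(2.56 + 12.3) = 1.00 mM/s.

1.00 mM/s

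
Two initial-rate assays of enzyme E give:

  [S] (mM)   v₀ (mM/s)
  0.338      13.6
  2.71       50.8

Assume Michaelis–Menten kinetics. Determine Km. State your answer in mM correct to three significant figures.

From v = Vmax[S]/(Km+[S]), each point gives Vmax = v(Km+[S])/[S].
Equating: 13.6(Km+0.338)/0.338 = 50.8(Km+2.71)/2.71.
40.24·Km + 13.6 = 18.75·Km + 50.8, so (40.24 − 18.75)·Km = 50.8 − 13.6.
Km = 37.20/21.49 = 1.73 mM; then Vmax = 13.6(1.73+0.338)/0.338 = 83.2 mM/s.

1.73 mM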